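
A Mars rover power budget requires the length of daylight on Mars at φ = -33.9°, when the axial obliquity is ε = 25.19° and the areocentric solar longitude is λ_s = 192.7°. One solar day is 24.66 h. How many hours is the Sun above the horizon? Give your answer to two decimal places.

12.83 h

sin δ = sin 25.19° × sin 192.7° = -0.09357, so δ = -5.369°.
cos H₀ = −tan φ · tan δ = −tan(-33.9°) × tan(-5.369°) = -0.0632, so H₀ = 1.6340 rad = 93.62°.
Daylight = 2H₀/(2π) × 24.66 h = (1.6340/π) × 24.66 = 12.83 h.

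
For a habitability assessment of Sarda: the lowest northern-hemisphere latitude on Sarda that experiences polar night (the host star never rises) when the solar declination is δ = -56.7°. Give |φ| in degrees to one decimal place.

Polar night requires cos H₀ = −tan φ tan δ ≥ 1, i.e. tan φ tan δ ≤ −1.
The boundary is |tan φ| · |tan δ| = 1, so |φ| = 90° − |δ| = 90° − 56.7° = 33.3° in the northern hemisphere.

|φ| = 33.3°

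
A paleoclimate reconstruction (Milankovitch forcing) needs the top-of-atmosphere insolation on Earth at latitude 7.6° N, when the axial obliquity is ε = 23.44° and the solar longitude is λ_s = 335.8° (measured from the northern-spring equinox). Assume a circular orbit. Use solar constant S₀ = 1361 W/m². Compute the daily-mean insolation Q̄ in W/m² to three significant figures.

Q̄ ≈ 409 W/m²

Solar declination: sin δ = sin ε · sin λ_s = sin 23.44° × sin 335.8° = -0.16306, so δ = -9.385°.
cos H₀ = −tan(+7.6°) tan(-9.385°) = 0.0221, H₀ = 1.5487 rad.
Bracket: H₀ sin φ sin δ + cos φ cos δ sin H₀ = 1.5487×0.13226×-0.16306 + 0.99122×0.98662×0.99976 = -0.033400 + 0.977723 = 0.944323.
Q̄ = (S₀/π) × [bracket] = (1361/π) × 0.944323 = 409.1 W/m².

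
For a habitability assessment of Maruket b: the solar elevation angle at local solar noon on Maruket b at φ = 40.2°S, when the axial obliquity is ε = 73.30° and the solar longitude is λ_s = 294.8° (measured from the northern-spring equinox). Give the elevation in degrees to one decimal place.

Solar declination: sin δ = sin ε · sin λ_s = sin 73.30° × sin 294.8° = -0.86949, so δ = -60.399°.
At local noon the hour angle is zero, so the zenith angle equals |φ − δ| = |-40.2° − (-60.399°)| = 20.199°.
Elevation = 90° − 20.199° = 69.8°.

69.8°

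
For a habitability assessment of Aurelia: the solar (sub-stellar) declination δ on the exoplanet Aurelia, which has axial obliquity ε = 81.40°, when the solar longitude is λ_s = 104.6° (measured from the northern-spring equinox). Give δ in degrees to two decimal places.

sin δ = sin ε · sin λ_s = sin 81.40° × sin 104.6° = 0.956829.
δ = arcsin(0.956829) = +73.10°.

δ = +73.10°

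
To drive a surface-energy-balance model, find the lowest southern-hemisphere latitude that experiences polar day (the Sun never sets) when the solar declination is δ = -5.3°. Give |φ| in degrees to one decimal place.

|φ| = 84.7°

Polar day requires cos H₀ = −tan φ tan δ ≤ −1, i.e. tan φ tan δ ≥ 1.
The boundary is |tan φ| · |tan δ| = 1, so |φ| = 90° − |δ| = 90° − 5.3° = 84.7° in the southern hemisphere.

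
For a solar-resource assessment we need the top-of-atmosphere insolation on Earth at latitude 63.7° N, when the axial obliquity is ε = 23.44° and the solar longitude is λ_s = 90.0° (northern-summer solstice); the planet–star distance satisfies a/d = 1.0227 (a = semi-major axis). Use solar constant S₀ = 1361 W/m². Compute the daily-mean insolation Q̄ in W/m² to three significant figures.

Solar declination: sin δ = sin ε · sin λ_s = sin 23.44° × sin 90.0° = 0.39779, so δ = +23.440°.
cos H₀ = −tan(+63.7°) tan(+23.440°) = -0.8773, H₀ = 2.6409 rad.
Bracket: H₀ sin φ sin δ + cos φ cos δ sin H₀ = 2.6409×0.89649×0.39779 + 0.44307×0.91748×0.48002 = 0.941784 + 0.195132 = 1.136916.
Inverse-square distance factor (a/d)² = 1.0227² = 1.045915.
Q̄ = (S₀/π) × 1.045915 × [bracket] = (1361/π) × 1.045915 × 1.136916 = 515.1 W/m².

Q̄ ≈ 515 W/m²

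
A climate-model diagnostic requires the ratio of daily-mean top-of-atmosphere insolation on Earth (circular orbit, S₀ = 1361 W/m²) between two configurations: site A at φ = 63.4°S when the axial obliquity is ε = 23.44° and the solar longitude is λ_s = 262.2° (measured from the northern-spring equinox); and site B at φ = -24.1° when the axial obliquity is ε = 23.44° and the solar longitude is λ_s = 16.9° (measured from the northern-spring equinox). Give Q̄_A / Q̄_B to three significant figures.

— Configuration A (φ=-63.4°):
Solar declination: sin δ = sin ε · sin λ_s = sin 23.44° × sin 262.2° = -0.39411, so δ = -23.210°.
cos H₀ = −tan(-63.4°) tan(-23.210°) = -0.8563, H₀ = 2.5989 rad.
Bracket: H₀ sin φ sin δ + cos φ cos δ sin H₀ = 2.5989×-0.89415×-0.39411 + 0.44776×0.91906×0.51644 = 0.915835 + 0.212525 = 1.128360.
Q̄ = (S₀/π) × [bracket] = (1361/π) × 1.128360 = 488.83 W/m².
— Configuration B (φ=-24.1°):
Solar declination: sin δ = sin ε · sin λ_s = sin 23.44° × sin 16.9° = 0.11564, so δ = +6.640°.
cos H₀ = −tan(-24.1°) tan(+6.640°) = 0.0521, H₀ = 1.5187 rad.
Bracket: H₀ sin φ sin δ + cos φ cos δ sin H₀ = 1.5187×-0.40833×0.11564 + 0.91283×0.99329×0.99864 = -0.071712 + 0.905472 = 0.833760.
Q̄ = (S₀/π) × [bracket] = (1361/π) × 0.833760 = 361.20 W/m².
Ratio Q̄_A / Q̄_B = 488.83 / 361.20 = 1.353.

Q̄_A / Q̄_B ≈ 1.35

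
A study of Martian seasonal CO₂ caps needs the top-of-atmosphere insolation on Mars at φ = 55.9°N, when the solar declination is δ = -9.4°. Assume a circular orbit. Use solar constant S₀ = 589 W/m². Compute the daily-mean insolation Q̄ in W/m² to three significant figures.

Q̄ ≈ 67.0 W/m²

cos H₀ = −tan(+55.9°) tan(-9.400°) = 0.2445, H₀ = 1.3238 rad.
Bracket: H₀ sin φ sin δ + cos φ cos δ sin H₀ = 1.3238×0.82806×-0.16333 + 0.56064×0.98657×0.96965 = -0.179040 + 0.536324 = 0.357284.
Q̄ = (S₀/π) × [bracket] = (589/π) × 0.357284 = 66.99 W/m².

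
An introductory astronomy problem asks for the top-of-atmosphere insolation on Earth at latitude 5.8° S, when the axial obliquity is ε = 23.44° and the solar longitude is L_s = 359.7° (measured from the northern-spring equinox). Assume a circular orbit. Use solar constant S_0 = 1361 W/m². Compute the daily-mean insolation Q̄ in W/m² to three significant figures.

Solar declination: sin δ = sin ε · sin L_s = sin 23.44° × sin 359.7° = -0.00208, so δ = -0.119°.
cos h₀ = −tan(-5.8°) tan(-0.119°) = -0.0002, h₀ = 1.5710 rad.
Bracket: h₀ sin ϕ sin δ + cos ϕ cos δ sin h₀ = 1.5710×-0.10106×-0.00208 + 0.99488×1.00000×1.00000 = 0.000330 + 0.994880 = 0.995210.
Q̄ = (S_0/π) × [bracket] = (1361/π) × 0.995210 = 431.1 W/m².

Q̄ ≈ 431 W/m²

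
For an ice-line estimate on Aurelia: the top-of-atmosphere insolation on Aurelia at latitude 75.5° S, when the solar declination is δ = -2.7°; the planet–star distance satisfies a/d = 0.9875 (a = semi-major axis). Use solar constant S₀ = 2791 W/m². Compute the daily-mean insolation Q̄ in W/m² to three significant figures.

cos H₀ = −tan(-75.5°) tan(-2.700°) = -0.1823, H₀ = 1.7542 rad.
Bracket: H₀ sin φ sin δ + cos φ cos δ sin H₀ = 1.7542×-0.96815×-0.04711 + 0.25038×0.99889×0.98323 = 0.080008 + 0.245908 = 0.325916.
Inverse-square distance factor (a/d)² = 0.9875² = 0.975156.
Q̄ = (S₀/π) × 0.975156 × [bracket] = (2791/π) × 0.975156 × 0.325916 = 282.4 W/m².

Q̄ ≈ 282 W/m²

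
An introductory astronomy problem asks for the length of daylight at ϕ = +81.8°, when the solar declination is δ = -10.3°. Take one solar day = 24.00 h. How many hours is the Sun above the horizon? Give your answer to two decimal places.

0.00 h

cos h₀ = −tan ϕ · tan δ = 1.2611 ≥ 1, so the Sun never rises (polar night) and h₀ = 0.
Daylight = 2h₀/(2π) × 24.00 h = (0.0000/π) × 24.00 = 0.00 h.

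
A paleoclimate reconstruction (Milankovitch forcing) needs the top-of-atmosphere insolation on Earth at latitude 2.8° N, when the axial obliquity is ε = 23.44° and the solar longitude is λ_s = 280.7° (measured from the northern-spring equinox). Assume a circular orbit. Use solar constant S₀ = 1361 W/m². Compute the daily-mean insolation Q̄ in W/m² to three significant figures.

Q̄ ≈ 385 W/m²

Solar declination: sin δ = sin ε · sin λ_s = sin 23.44° × sin 280.7° = -0.39087, so δ = -23.009°.
cos H₀ = −tan(+2.8°) tan(-23.009°) = 0.0208, H₀ = 1.5500 rad.
Bracket: H₀ sin φ sin δ + cos φ cos δ sin H₀ = 1.5500×0.04885×-0.39087 + 0.99881×0.92045×0.99978 = -0.029596 + 0.919152 = 0.889556.
Q̄ = (S₀/π) × [bracket] = (1361/π) × 0.889556 = 385.4 W/m².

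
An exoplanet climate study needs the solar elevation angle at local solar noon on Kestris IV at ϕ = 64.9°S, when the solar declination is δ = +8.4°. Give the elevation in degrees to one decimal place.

At local noon the hour angle is zero, so the zenith angle equals |ϕ − δ| = |-64.9° − (+8.400°)| = 73.300°.
Elevation = 90° − 73.300° = 16.7°.

16.7°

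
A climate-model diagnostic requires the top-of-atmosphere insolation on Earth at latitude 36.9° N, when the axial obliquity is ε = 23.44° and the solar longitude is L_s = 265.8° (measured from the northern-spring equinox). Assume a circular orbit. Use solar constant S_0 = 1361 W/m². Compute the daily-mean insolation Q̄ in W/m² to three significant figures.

Q̄ ≈ 173 W/m²

Solar declination: sin δ = sin ε · sin L_s = sin 23.44° × sin 265.8° = -0.39672, so δ = -23.373°.
cos h₀ = −tan(+36.9°) tan(-23.373°) = 0.3245, h₀ = 1.2403 rad.
Bracket: h₀ sin ϕ sin δ + cos ϕ cos δ sin h₀ = 1.2403×0.60042×-0.39672 + 0.79968×0.91794×0.94589 = -0.295438 + 0.694338 = 0.398900.
Q̄ = (S_0/π) × [bracket] = (1361/π) × 0.398900 = 172.8 W/m².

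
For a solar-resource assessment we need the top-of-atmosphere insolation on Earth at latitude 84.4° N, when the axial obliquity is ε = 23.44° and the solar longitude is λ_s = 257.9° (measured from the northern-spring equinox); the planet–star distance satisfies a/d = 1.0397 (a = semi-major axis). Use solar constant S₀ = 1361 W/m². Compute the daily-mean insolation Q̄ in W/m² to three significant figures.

Q̄ ≈ 0.00 W/m²

Solar declination: sin δ = sin ε · sin λ_s = sin 23.44° × sin 257.9° = -0.38895, so δ = -22.889°.
cos H₀ = −tan(+84.4°) tan(-22.889°) = 4.3059 ≥ 1 ⇒ polar night, H₀ = 0 and Q̄ = 0.
Inverse-square distance factor (a/d)² = 1.0397² = 1.080976.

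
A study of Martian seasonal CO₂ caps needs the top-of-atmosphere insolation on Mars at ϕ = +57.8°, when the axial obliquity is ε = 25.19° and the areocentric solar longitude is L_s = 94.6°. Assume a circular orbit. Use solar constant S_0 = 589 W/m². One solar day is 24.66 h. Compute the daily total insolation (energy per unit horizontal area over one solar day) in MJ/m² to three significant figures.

19.8 MJ/m²

sin δ = sin 25.19° × sin 94.6° = 0.42425, so δ = +25.103°.
cos h₀ = −tan(+57.8°) tan(+25.103°) = -0.7440, h₀ = 2.4098 rad.
Bracket: h₀ sin ϕ sin δ + cos ϕ cos δ sin h₀ = 2.4098×0.84619×0.42425 + 0.53288×0.90554×0.66821 = 0.865109 + 0.322441 = 1.187550.
Q̄ = (S_0/π) × [bracket] = (589/π) × 1.187550 = 222.65 W/m².
Daily total = Q̄ × 24.66 h × 3600 s/h = 222.65 × 24.66 × 3600 / 10⁶ = 19.77 MJ/m².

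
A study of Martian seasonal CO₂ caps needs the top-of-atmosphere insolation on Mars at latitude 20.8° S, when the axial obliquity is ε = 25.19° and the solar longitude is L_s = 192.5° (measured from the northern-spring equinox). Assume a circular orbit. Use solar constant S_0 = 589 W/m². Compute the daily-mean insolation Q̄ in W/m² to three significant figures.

Q̄ ≈ 184 W/m²

Solar declination: sin δ = sin ε · sin L_s = sin 25.19° × sin 192.5° = -0.09212, so δ = -5.286°.
cos h₀ = −tan(-20.8°) tan(-5.286°) = -0.0351, h₀ = 1.6059 rad.
Bracket: h₀ sin ϕ sin δ + cos ϕ cos δ sin h₀ = 1.6059×-0.35511×-0.09212 + 0.93483×0.99575×0.99938 = 0.052533 + 0.930280 = 0.982813.
Q̄ = (S_0/π) × [bracket] = (589/π) × 0.982813 = 184.3 W/m².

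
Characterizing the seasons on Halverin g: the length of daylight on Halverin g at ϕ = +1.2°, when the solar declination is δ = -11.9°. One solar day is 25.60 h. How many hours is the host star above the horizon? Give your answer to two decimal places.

cos h₀ = −tan ϕ · tan δ = −tan(+1.2°) × tan(-11.900°) = 0.0044, so h₀ = 1.5664 rad = 89.75°.
Daylight = 2h₀/(2π) × 25.60 h = (1.5664/π) × 25.60 = 12.76 h.

12.76 h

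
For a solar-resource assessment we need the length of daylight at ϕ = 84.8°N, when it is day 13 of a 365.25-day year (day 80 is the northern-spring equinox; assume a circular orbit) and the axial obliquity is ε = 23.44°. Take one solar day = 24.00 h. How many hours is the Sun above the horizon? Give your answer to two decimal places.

0.00 h

Solar longitude: L_s = 360° × (13 − 80)/365.25 = -66.037°, i.e. -66.037° + 360° = 293.963°.
sin δ = sin 23.44° × sin 293.963° = -0.36350, so δ = -21.315°.
cos h₀ = −tan ϕ · tan δ = 4.2875 ≥ 1, so the Sun never rises (polar night) and h₀ = 0.
Daylight = 2h₀/(2π) × 24.00 h = (0.0000/π) × 24.00 = 0.00 h.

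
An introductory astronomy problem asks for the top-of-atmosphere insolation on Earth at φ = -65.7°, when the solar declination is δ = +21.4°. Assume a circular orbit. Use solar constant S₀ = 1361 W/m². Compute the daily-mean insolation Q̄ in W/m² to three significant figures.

cos H₀ = −tan(-65.7°) tan(+21.400°) = 0.8680, H₀ = 0.5197 rad.
Bracket: H₀ sin φ sin δ + cos φ cos δ sin H₀ = 0.5197×-0.91140×0.36488 + 0.41151×0.93106×0.49665 = -0.172827 + 0.190287 = 0.017460.
Q̄ = (S₀/π) × [bracket] = (1361/π) × 0.017460 = 7.564 W/m².

Q̄ ≈ 7.56 W/m²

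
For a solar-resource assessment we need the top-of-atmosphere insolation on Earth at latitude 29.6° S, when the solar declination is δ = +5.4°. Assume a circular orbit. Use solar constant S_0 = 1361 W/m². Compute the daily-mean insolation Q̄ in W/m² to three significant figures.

Q̄ ≈ 344 W/m²

cos h₀ = −tan(-29.6°) tan(+5.400°) = 0.0537, h₀ = 1.5171 rad.
Bracket: h₀ sin ϕ sin δ + cos ϕ cos δ sin h₀ = 1.5171×-0.49394×0.09411 + 0.86949×0.99556×0.99856 = -0.070522 + 0.864383 = 0.793861.
Q̄ = (S_0/π) × [bracket] = (1361/π) × 0.793861 = 343.9 W/m².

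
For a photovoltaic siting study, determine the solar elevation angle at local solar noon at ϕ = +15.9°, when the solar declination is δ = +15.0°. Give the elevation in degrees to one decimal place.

At local noon the hour angle is zero, so the zenith angle equals |ϕ − δ| = |+15.9° − (+15.000°)| = 0.900°.
Elevation = 90° − 0.900° = 89.1°.

89.1°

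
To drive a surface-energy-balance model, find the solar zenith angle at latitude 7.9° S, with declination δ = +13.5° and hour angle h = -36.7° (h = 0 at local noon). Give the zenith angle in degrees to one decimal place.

cos θ_z = sin ϕ sin δ + cos ϕ cos δ cos h = -0.032086 + 0.772223 = 0.740137.
θ_z = arccos(0.740137) = 42.3°.

θ_z = 42.3°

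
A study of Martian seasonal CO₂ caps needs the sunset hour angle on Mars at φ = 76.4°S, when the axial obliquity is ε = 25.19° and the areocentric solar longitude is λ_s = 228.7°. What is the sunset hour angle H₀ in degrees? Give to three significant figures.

sin δ = sin 25.19° × sin 228.7° = -0.31975, so δ = -18.648°.
Sunrise equation: cos H₀ = −tan φ · tan δ = -1.3949 ≤ −1, so the Sun never sets (polar day) and H₀ = π.

H₀ = 180°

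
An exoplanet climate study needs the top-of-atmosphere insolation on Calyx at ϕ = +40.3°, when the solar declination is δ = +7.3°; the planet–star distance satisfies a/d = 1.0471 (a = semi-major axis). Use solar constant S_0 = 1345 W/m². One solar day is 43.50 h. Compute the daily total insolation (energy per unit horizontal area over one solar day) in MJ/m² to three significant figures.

cos h₀ = −tan(+40.3°) tan(+7.300°) = -0.1086, h₀ = 1.6797 rad.
Bracket: h₀ sin ϕ sin δ + cos ϕ cos δ sin h₀ = 1.6797×0.64679×0.12706 + 0.76267×0.99189×0.99408 = 0.138040 + 0.752006 = 0.890046.
Inverse-square distance factor (a/d)² = 1.0471² = 1.096418.
Q̄ = (S_0/π) × 1.096418 × [bracket] = (1345/π) × 1.096418 × 0.890046 = 417.79 W/m².
Daily total = Q̄ × 43.50 h × 3600 s/h = 417.79 × 43.50 × 3600 / 10⁶ = 65.43 MJ/m².

65.4 MJ/m²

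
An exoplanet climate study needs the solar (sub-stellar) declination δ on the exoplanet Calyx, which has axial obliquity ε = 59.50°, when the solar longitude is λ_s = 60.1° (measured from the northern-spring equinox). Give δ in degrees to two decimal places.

δ = +48.33°

sin δ = sin ε · sin λ_s = sin 59.50° × sin 60.1° = 0.746944.
δ = arcsin(0.746944) = +48.33°.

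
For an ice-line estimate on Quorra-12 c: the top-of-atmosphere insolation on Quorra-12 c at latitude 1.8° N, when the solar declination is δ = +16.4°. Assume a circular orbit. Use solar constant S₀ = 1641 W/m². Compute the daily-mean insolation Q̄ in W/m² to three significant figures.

cos H₀ = −tan(+1.8°) tan(+16.400°) = -0.0092, H₀ = 1.5800 rad.
Bracket: H₀ sin φ sin δ + cos φ cos δ sin H₀ = 1.5800×0.03141×0.28234 + 0.99951×0.95931×0.99996 = 0.014012 + 0.958802 = 0.972814.
Q̄ = (S₀/π) × [bracket] = (1641/π) × 0.972814 = 508.1 W/m².

Q̄ ≈ 508 W/m²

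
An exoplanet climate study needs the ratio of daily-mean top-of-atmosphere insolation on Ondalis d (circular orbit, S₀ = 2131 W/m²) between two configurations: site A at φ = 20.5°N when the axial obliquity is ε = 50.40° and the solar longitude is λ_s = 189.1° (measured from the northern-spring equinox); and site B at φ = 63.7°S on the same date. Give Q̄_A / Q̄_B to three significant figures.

— Configuration A (φ=+20.5°):
Solar declination: sin δ = sin ε · sin λ_s = sin 50.40° × sin 189.1° = -0.12186, so δ = -7.000°.
cos H₀ = −tan(+20.5°) tan(-7.000°) = 0.0459, H₀ = 1.5249 rad.
Bracket: H₀ sin φ sin δ + cos φ cos δ sin H₀ = 1.5249×0.35021×-0.12186 + 0.93667×0.99255×0.99895 = -0.065078 + 0.928716 = 0.863638.
Q̄ = (S₀/π) × [bracket] = (2131/π) × 0.863638 = 585.82 W/m².
— Configuration B (φ=-63.7°):
cos H₀ = −tan(-63.7°) tan(-7.000°) = -0.2484, H₀ = 1.8218 rad.
Bracket: H₀ sin φ sin δ + cos φ cos δ sin H₀ = 1.8218×-0.89649×-0.12186 + 0.44307×0.99255×0.96865 = 0.199025 + 0.425982 = 0.625007.
Q̄ = (S₀/π) × [bracket] = (2131/π) × 0.625007 = 423.95 W/m².
Ratio Q̄_A / Q̄_B = 585.82 / 423.95 = 1.382.

Q̄_A / Q̄_B ≈ 1.38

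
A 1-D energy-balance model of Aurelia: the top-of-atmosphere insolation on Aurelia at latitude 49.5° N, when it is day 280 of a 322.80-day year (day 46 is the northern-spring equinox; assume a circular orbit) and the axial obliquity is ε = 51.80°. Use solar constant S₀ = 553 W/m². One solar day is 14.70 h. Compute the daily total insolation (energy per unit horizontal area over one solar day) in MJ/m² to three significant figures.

0.00 MJ/m²

Solar longitude: λ_s = 360° × (280 − 46)/322.80 = 260.967°.
sin δ = sin 51.80° × sin 260.967° = -0.77611, so δ = -50.906°.
cos H₀ = −tan(+49.5°) tan(-50.906°) = 1.4410 ≥ 1 ⇒ polar night, H₀ = 0 and Q̄ = 0.
Daily total = Q̄ × 14.70 h × 3600 s/h = 0.00 MJ/m².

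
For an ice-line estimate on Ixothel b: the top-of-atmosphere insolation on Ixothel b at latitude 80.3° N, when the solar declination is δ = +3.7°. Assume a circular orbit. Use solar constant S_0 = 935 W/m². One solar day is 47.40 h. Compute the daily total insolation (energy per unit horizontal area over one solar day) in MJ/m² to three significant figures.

cos h₀ = −tan(+80.3°) tan(+3.700°) = -0.3783, h₀ = 1.9588 rad.
Bracket: h₀ sin ϕ sin δ + cos ϕ cos δ sin h₀ = 1.9588×0.98570×0.06453 + 0.16849×0.99792×0.92568 = 0.124594 + 0.155643 = 0.280237.
Q̄ = (S_0/π) × [bracket] = (935/π) × 0.280237 = 83.404 W/m².
Daily total = Q̄ × 47.40 h × 3600 s/h = 83.404 × 47.40 × 3600 / 10⁶ = 14.23 MJ/m².

14.2 MJ/m²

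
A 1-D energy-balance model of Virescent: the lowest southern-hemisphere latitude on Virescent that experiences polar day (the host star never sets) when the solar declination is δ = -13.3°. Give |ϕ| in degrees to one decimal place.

|ϕ| = 76.7°

Polar day requires cos h₀ = −tan ϕ tan δ ≤ −1, i.e. tan ϕ tan δ ≥ 1.
The boundary is |tan ϕ| · |tan δ| = 1, so |ϕ| = 90° − |δ| = 90° − 13.3° = 76.7° in the southern hemisphere.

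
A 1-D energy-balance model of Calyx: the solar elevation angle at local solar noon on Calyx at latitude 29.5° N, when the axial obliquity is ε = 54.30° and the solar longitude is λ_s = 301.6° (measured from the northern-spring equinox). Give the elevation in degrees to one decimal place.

Solar declination: sin δ = sin ε · sin λ_s = sin 54.30° × sin 301.6° = -0.69167, so δ = -43.763°.
At local noon the hour angle is zero, so the zenith angle equals |φ − δ| = |+29.5° − (-43.763°)| = 73.263°.
Elevation = 90° − 73.263° = 16.7°.

16.7°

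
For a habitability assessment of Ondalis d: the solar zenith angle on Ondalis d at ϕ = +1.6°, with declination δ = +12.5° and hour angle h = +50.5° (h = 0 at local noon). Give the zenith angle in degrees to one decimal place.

θ_z = 51.2°

cos θ_z = sin ϕ sin δ + cos ϕ cos δ cos h = 0.006043 + 0.620759 = 0.626802.
θ_z = arccos(0.626802) = 51.2°.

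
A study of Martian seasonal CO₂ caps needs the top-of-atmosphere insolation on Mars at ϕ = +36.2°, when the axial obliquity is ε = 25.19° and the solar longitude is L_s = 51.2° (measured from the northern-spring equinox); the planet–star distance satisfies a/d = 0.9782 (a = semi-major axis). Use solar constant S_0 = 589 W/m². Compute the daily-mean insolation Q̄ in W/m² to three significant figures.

Q̄ ≈ 196 W/m²

Solar declination: sin δ = sin ε · sin L_s = sin 25.19° × sin 51.2° = 0.33170, so δ = +19.372°.
cos h₀ = −tan(+36.2°) tan(+19.372°) = -0.2573, h₀ = 1.8311 rad.
Bracket: h₀ sin ϕ sin δ + cos ϕ cos δ sin h₀ = 1.8311×0.59061×0.33170 + 0.80696×0.94338×0.96632 = 0.358722 + 0.735630 = 1.094352.
Inverse-square distance factor (a/d)² = 0.9782² = 0.956875.
Q̄ = (S_0/π) × 0.956875 × [bracket] = (589/π) × 0.956875 × 1.094352 = 196.3 W/m².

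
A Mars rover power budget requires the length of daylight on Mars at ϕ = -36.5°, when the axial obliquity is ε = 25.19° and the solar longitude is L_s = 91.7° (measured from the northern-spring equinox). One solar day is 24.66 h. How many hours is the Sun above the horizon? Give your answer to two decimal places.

Solar declination: sin δ = sin ε · sin L_s = sin 25.19° × sin 91.7° = 0.42543, so δ = +25.178°.
cos h₀ = −tan ϕ · tan δ = −tan(-36.5°) × tan(+25.178°) = 0.3479, so h₀ = 1.2155 rad = 69.64°.
Daylight = 2h₀/(2π) × 24.66 h = (1.2155/π) × 24.66 = 9.54 h.

9.54 h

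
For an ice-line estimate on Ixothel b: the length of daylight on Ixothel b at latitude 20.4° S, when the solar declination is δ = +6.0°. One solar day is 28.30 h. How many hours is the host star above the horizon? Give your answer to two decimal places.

13.80 h

cos H₀ = −tan φ · tan δ = −tan(-20.4°) × tan(+6.000°) = 0.0391, so H₀ = 1.5317 rad = 87.76°.
Daylight = 2H₀/(2π) × 28.30 h = (1.5317/π) × 28.30 = 13.80 h.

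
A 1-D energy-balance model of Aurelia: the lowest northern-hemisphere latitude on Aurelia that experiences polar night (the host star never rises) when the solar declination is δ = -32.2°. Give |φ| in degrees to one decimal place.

Polar night requires cos H₀ = −tan φ tan δ ≥ 1, i.e. tan φ tan δ ≤ −1.
The boundary is |tan φ| · |tan δ| = 1, so |φ| = 90° − |δ| = 90° − 32.2° = 57.8° in the northern hemisphere.

|φ| = 57.8°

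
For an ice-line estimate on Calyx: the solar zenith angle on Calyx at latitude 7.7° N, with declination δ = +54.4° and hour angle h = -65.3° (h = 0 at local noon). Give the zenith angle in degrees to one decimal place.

cos θ_z = sin ϕ sin δ + cos ϕ cos δ cos h = 0.108944 + 0.241057 = 0.350001.
θ_z = arccos(0.350001) = 69.5°.

θ_z = 69.5°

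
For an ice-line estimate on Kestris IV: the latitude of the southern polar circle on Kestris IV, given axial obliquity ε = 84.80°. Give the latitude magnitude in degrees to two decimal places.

5.20°

The polar circle is the lowest latitude that experiences at least one full rotation of continuous darkness at the northern-summer solstice; it lies at |ϕ| = 90° − ε = 90° − 84.80° = 5.20°.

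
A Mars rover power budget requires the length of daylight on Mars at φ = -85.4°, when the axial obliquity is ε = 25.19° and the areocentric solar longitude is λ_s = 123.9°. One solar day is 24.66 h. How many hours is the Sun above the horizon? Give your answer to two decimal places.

sin δ = sin 25.19° × sin 123.9° = 0.35327, so δ = +20.688°.
cos H₀ = −tan φ · tan δ = 4.6934 ≥ 1, so the Sun never rises (polar night) and H₀ = 0.
Daylight = 2H₀/(2π) × 24.66 h = (0.0000/π) × 24.66 = 0.00 h.

0.00 h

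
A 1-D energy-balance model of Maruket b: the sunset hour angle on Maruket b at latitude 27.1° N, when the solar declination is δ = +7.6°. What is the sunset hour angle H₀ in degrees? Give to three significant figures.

cos H₀ = −tan φ · tan δ = −tan(+27.1°) × tan(+7.600°) = -0.0683, so H₀ = 1.6391 rad = 93.92°.

H₀ = 93.9°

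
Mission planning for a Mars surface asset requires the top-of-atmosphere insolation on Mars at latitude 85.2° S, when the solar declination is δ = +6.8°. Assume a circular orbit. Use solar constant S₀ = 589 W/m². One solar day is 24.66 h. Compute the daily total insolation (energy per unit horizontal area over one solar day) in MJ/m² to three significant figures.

0.00 MJ/m²

cos H₀ = −tan(-85.2°) tan(+6.800°) = 1.4200 ≥ 1 ⇒ polar night, H₀ = 0 and Q̄ = 0.
Daily total = Q̄ × 24.66 h × 3600 s/h = 0.00 MJ/m².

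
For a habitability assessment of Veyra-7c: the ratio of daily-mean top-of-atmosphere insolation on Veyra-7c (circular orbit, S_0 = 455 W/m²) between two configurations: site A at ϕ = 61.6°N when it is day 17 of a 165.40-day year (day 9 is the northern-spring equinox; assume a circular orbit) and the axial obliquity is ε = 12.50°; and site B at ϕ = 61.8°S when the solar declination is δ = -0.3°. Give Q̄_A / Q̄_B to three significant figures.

— Configuration A (ϕ=+61.6°):
Solar longitude: L_s = 360° × (17 − 9)/165.40 = 17.412°.
sin δ = sin 12.50° × sin 17.412° = 0.06477, so δ = +3.714°.
cos h₀ = −tan(+61.6°) tan(+3.714°) = -0.1200, h₀ = 1.6911 rad.
Bracket: h₀ sin ϕ sin δ + cos ϕ cos δ sin h₀ = 1.6911×0.87965×0.06477 + 0.47562×0.99790×0.99277 = 0.096350 + 0.471190 = 0.567540.
Q̄ = (S_0/π) × [bracket] = (455/π) × 0.567540 = 82.197 W/m².
— Configuration B (ϕ=-61.8°):
cos h₀ = −tan(-61.8°) tan(-0.300°) = -0.0098, h₀ = 1.5806 rad.
Bracket: h₀ sin ϕ sin δ + cos ϕ cos δ sin h₀ = 1.5806×-0.88130×-0.00524 + 0.47255×0.99999×0.99995 = 0.007299 + 0.472522 = 0.479821.
Q̄ = (S_0/π) × [bracket] = (455/π) × 0.479821 = 69.493 W/m².
Ratio Q̄_A / Q̄_B = 82.197 / 69.493 = 1.183.

Q̄_A / Q̄_B ≈ 1.18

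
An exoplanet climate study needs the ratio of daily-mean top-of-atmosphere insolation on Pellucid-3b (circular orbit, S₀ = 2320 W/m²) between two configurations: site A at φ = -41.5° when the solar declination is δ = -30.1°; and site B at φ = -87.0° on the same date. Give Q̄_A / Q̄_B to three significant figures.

Q̄_A / Q̄_B ≈ 0.799

— Configuration A (φ=-41.5°):
cos H₀ = −tan(-41.5°) tan(-30.100°) = -0.5129, H₀ = 2.1093 rad.
Bracket: H₀ sin φ sin δ + cos φ cos δ sin H₀ = 2.1093×-0.66262×-0.50151 + 0.74896×0.86515×0.85847 = 0.700943 + 0.556257 = 1.257200.
Q̄ = (S₀/π) × [bracket] = (2320/π) × 1.257200 = 928.42 W/m².
— Configuration B (φ=-87.0°):
cos H₀ = −tan(-87.0°) tan(-30.100°) = -11.0609 ≤ −1 ⇒ polar day, H₀ = π.
Bracket: H₀ sin φ sin δ + cos φ cos δ sin H₀ = 3.1416×-0.99863×-0.50151 + 0.05234×0.86515×0.00000 = 1.573385 + 0.000000 = 1.573385.
Q̄ = (S₀/π) × [bracket] = (2320/π) × 1.573385 = 1161.9 W/m².
Ratio Q̄_A / Q̄_B = 928.42 / 1161.9 = 0.7991.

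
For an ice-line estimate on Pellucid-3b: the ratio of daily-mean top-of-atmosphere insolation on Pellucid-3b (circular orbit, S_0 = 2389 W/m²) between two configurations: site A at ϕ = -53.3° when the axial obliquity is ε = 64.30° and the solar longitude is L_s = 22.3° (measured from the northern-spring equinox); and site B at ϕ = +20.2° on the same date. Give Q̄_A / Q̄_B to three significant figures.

Q̄_A / Q̄_B ≈ 0.185

— Configuration A (ϕ=-53.3°):
Solar declination: sin δ = sin ε · sin L_s = sin 64.30° × sin 22.3° = 0.34192, so δ = +19.994°.
cos h₀ = −tan(-53.3°) tan(+19.994°) = 0.4881, h₀ = 1.0608 rad.
Bracket: h₀ sin ϕ sin δ + cos ϕ cos δ sin h₀ = 1.0608×-0.80178×0.34192 + 0.59763×0.93973×0.87277 = -0.290813 + 0.490157 = 0.199344.
Q̄ = (S_0/π) × [bracket] = (2389/π) × 0.199344 = 151.59 W/m².
— Configuration B (ϕ=+20.2°):
cos h₀ = −tan(+20.2°) tan(+19.994°) = -0.1339, h₀ = 1.7051 rad.
Bracket: h₀ sin ϕ sin δ + cos ϕ cos δ sin h₀ = 1.7051×0.34530×0.34192 + 0.93849×0.93973×0.99100 = 0.201313 + 0.873990 = 1.075303.
Q̄ = (S_0/π) × [bracket] = (2389/π) × 1.075303 = 817.71 W/m².
Ratio Q̄_A / Q̄_B = 151.59 / 817.71 = 0.1854.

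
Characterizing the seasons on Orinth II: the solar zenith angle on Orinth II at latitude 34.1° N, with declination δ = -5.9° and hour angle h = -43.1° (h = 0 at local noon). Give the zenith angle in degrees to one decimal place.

cos θ_z = sin φ sin δ + cos φ cos δ cos h = -0.057630 + 0.601416 = 0.543786.
θ_z = arccos(0.543786) = 57.1°.

θ_z = 57.1°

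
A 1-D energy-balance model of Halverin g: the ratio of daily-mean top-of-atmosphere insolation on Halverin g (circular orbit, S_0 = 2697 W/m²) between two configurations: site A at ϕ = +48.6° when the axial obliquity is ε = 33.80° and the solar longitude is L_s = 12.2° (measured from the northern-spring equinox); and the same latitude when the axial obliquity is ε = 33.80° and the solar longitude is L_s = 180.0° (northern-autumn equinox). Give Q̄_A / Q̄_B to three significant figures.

Q̄_A / Q̄_B ≈ 1.21

— Configuration A (ϕ=+48.6°):
Solar declination: sin δ = sin ε · sin L_s = sin 33.80° × sin 12.2° = 0.11756, so δ = +6.751°.
cos h₀ = −tan(+48.6°) tan(+6.751°) = -0.1343, h₀ = 1.7055 rad.
Bracket: h₀ sin ϕ sin δ + cos ϕ cos δ sin h₀ = 1.7055×0.75011×0.11756 + 0.66131×0.99307×0.99094 = 0.150396 + 0.650777 = 0.801173.
Q̄ = (S_0/π) × [bracket] = (2697/π) × 0.801173 = 687.79 W/m².
— Configuration B (ϕ=+48.6°):
Solar declination: sin δ = sin ε · sin L_s = sin 33.80° × sin 180.0° = 0.00000, so δ = +0.000°.
cos h₀ = −tan(+48.6°) tan(+0.000°) = -0.0000, h₀ = 1.5708 rad.
Bracket: h₀ sin ϕ sin δ + cos ϕ cos δ sin h₀ = 1.5708×0.75011×0.00000 + 0.66131×1.00000×1.00000 = 0.000000 + 0.661310 = 0.661310.
Q̄ = (S_0/π) × [bracket] = (2697/π) × 0.661310 = 567.72 W/m².
Ratio Q̄_A / Q̄_B = 687.79 / 567.72 = 1.211.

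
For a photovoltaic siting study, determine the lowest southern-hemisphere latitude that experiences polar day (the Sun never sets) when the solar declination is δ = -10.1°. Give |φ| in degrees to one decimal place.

|φ| = 79.9°

Polar day requires cos H₀ = −tan φ tan δ ≤ −1, i.e. tan φ tan δ ≥ 1.
The boundary is |tan φ| · |tan δ| = 1, so |φ| = 90° − |δ| = 90° − 10.1° = 79.9° in the southern hemisphere.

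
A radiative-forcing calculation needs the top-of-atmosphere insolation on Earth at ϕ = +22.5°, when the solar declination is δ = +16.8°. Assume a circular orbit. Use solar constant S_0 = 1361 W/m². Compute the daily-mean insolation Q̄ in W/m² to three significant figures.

cos h₀ = −tan(+22.5°) tan(+16.800°) = -0.1251, h₀ = 1.6962 rad.
Bracket: h₀ sin ϕ sin δ + cos ϕ cos δ sin h₀ = 1.6962×0.38268×0.28903 + 0.92388×0.95732×0.99215 = 0.187610 + 0.877506 = 1.065116.
Q̄ = (S_0/π) × [bracket] = (1361/π) × 1.065116 = 461.4 W/m².

Q̄ ≈ 461 W/m²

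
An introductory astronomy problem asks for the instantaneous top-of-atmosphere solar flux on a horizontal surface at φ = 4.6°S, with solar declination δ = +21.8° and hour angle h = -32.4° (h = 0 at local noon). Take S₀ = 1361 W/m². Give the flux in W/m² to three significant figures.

1.02e+03 W/m²

cos θ_z = sin φ sin δ + cos φ cos δ cos h = -0.029783 + 0.781421 = 0.751638.
Flux = S₀ · cos θ_z = 1361 × 0.751638 = 1023 W/m².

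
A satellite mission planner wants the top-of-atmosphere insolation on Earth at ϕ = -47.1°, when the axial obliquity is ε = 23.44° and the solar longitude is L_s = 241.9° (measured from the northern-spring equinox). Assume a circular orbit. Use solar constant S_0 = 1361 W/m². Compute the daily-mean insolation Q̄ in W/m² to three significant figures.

Solar declination: sin δ = sin ε · sin L_s = sin 23.44° × sin 241.9° = -0.35090, so δ = -20.542°.
cos h₀ = −tan(-47.1°) tan(-20.542°) = -0.4033, h₀ = 1.9859 rad.
Bracket: h₀ sin ϕ sin δ + cos ϕ cos δ sin h₀ = 1.9859×-0.73254×-0.35090 + 0.68072×0.93641×0.91509 = 0.510472 + 0.583309 = 1.093781.
Q̄ = (S_0/π) × [bracket] = (1361/π) × 1.093781 = 473.8 W/m².

Q̄ ≈ 474 W/m²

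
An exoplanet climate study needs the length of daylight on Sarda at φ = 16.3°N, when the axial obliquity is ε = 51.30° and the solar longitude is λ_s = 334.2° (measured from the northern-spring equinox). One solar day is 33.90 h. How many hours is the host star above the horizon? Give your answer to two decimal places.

Solar declination: sin δ = sin ε · sin λ_s = sin 51.30° × sin 334.2° = -0.33967, so δ = -19.857°.
cos H₀ = −tan φ · tan δ = −tan(+16.3°) × tan(-19.857°) = 0.1056, so H₀ = 1.4650 rad = 83.94°.
Daylight = 2H₀/(2π) × 33.90 h = (1.4650/π) × 33.90 = 15.81 h.

15.81 h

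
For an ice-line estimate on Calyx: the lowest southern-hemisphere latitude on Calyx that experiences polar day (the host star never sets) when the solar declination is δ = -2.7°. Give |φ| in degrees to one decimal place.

|φ| = 87.3°

Polar day requires cos H₀ = −tan φ tan δ ≤ −1, i.e. tan φ tan δ ≥ 1.
The boundary is |tan φ| · |tan δ| = 1, so |φ| = 90° − |δ| = 90° − 2.7° = 87.3° in the southern hemisphere.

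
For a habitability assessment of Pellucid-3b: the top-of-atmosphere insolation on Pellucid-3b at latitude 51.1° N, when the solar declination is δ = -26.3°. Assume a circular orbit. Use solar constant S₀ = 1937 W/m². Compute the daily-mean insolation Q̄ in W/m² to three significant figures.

cos H₀ = −tan(+51.1°) tan(-26.300°) = 0.6125, H₀ = 0.9116 rad.
Bracket: H₀ sin φ sin δ + cos φ cos δ sin H₀ = 0.9116×0.77824×-0.44307 + 0.62796×0.89649×0.79047 = -0.314333 + 0.445003 = 0.130670.
Q̄ = (S₀/π) × [bracket] = (1937/π) × 0.130670 = 80.57 W/m².

Q̄ ≈ 80.6 W/m²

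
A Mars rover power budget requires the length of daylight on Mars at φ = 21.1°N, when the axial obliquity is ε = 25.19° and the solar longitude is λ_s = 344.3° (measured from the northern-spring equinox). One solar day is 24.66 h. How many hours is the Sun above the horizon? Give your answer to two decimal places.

Solar declination: sin δ = sin ε · sin λ_s = sin 25.19° × sin 344.3° = -0.11517, so δ = -6.614°.
cos H₀ = −tan φ · tan δ = −tan(+21.1°) × tan(-6.614°) = 0.0447, so H₀ = 1.5260 rad = 87.44°.
Daylight = 2H₀/(2π) × 24.66 h = (1.5260/π) × 24.66 = 11.98 h.

11.98 h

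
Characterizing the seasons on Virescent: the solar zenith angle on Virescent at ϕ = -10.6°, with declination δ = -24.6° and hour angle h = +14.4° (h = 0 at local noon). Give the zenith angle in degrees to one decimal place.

θ_z = 19.6°

cos θ_z = sin ϕ sin δ + cos ϕ cos δ cos h = 0.076575 + 0.865642 = 0.942217.
θ_z = arccos(0.942217) = 19.6°.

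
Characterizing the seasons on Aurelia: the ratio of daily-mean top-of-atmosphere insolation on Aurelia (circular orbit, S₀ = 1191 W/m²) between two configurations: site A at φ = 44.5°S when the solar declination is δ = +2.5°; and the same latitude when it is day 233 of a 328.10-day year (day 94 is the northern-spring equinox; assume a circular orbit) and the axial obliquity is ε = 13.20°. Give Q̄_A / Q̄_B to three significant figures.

Q̄_A / Q̄_B ≈ 1.11

— Configuration A (φ=-44.5°):
cos H₀ = −tan(-44.5°) tan(+2.500°) = 0.0429, H₀ = 1.5279 rad.
Bracket: H₀ sin φ sin δ + cos φ cos δ sin H₀ = 1.5279×-0.70091×0.04362 + 0.71325×0.99905×0.99908 = -0.046714 + 0.711917 = 0.665203.
Q̄ = (S₀/π) × [bracket] = (1191/π) × 0.665203 = 252.18 W/m².
— Configuration B (φ=-44.5°):
Solar longitude: λ_s = 360° × (233 − 94)/328.10 = 152.514°.
sin δ = sin 13.20° × sin 152.514° = 0.10539, so δ = +6.050°.
cos H₀ = −tan(-44.5°) tan(+6.050°) = 0.1041, H₀ = 1.4665 rad.
Bracket: H₀ sin φ sin δ + cos φ cos δ sin H₀ = 1.4665×-0.70091×0.10539 + 0.71325×0.99443×0.99456 = -0.108329 + 0.705419 = 0.597090.
Q̄ = (S₀/π) × [bracket] = (1191/π) × 0.597090 = 226.36 W/m².
Ratio Q̄_A / Q̄_B = 252.18 / 226.36 = 1.114.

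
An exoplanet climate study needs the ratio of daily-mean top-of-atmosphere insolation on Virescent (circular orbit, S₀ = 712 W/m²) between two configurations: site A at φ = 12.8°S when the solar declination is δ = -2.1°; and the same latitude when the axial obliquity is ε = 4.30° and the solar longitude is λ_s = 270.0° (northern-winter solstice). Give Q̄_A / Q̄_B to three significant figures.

Q̄_A / Q̄_B ≈ 0.989

— Configuration A (φ=-12.8°):
cos H₀ = −tan(-12.8°) tan(-2.100°) = -0.0083, H₀ = 1.5791 rad.
Bracket: H₀ sin φ sin δ + cos φ cos δ sin H₀ = 1.5791×-0.22155×-0.03664 + 0.97515×0.99933×0.99997 = 0.012818 + 0.974467 = 0.987285.
Q̄ = (S₀/π) × [bracket] = (712/π) × 0.987285 = 223.75 W/m².
— Configuration B (φ=-12.8°):
Solar declination: sin δ = sin ε · sin λ_s = sin 4.30° × sin 270.0° = -0.07498, so δ = -4.300°.
cos H₀ = −tan(-12.8°) tan(-4.300°) = -0.0171, H₀ = 1.5879 rad.
Bracket: H₀ sin φ sin δ + cos φ cos δ sin H₀ = 1.5879×-0.22155×-0.07498 + 0.97515×0.99719×0.99985 = 0.026378 + 0.972264 = 0.998642.
Q̄ = (S₀/π) × [bracket] = (712/π) × 0.998642 = 226.33 W/m².
Ratio Q̄_A / Q̄_B = 223.75 / 226.33 = 0.9886.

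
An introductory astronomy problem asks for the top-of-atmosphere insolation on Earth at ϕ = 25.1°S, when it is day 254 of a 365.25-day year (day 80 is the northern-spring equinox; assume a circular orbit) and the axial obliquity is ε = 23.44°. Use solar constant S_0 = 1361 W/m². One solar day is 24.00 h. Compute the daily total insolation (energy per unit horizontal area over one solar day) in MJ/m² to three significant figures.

32.4 MJ/m²

Solar longitude: L_s = 360° × (254 − 80)/365.25 = 171.499°.
sin δ = sin 23.44° × sin 171.499° = 0.05880, so δ = +3.371°.
cos h₀ = −tan(-25.1°) tan(+3.371°) = 0.0276, h₀ = 1.5432 rad.
Bracket: h₀ sin ϕ sin δ + cos ϕ cos δ sin h₀ = 1.5432×-0.42420×0.05880 + 0.90557×0.99827×0.99962 = -0.038492 + 0.903660 = 0.865168.
Q̄ = (S_0/π) × [bracket] = (1361/π) × 0.865168 = 374.81 W/m².
Daily total = Q̄ × 24.00 h × 3600 s/h = 374.81 × 24.00 × 3600 / 10⁶ = 32.38 MJ/m².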